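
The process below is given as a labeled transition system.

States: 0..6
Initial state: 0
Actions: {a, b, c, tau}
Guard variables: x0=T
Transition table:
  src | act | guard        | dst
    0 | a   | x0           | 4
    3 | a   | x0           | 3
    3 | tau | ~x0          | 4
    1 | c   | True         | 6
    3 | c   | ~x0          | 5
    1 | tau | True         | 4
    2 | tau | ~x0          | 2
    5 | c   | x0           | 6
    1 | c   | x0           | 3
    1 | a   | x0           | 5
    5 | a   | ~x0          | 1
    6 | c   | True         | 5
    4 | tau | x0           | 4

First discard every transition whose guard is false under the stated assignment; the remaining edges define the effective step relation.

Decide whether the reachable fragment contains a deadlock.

Reachable = {0,4}
  0: a→4  [1 exit(s)]
  4: tau→4  [1 exit(s)]

Answer: DEADLOCK-FREE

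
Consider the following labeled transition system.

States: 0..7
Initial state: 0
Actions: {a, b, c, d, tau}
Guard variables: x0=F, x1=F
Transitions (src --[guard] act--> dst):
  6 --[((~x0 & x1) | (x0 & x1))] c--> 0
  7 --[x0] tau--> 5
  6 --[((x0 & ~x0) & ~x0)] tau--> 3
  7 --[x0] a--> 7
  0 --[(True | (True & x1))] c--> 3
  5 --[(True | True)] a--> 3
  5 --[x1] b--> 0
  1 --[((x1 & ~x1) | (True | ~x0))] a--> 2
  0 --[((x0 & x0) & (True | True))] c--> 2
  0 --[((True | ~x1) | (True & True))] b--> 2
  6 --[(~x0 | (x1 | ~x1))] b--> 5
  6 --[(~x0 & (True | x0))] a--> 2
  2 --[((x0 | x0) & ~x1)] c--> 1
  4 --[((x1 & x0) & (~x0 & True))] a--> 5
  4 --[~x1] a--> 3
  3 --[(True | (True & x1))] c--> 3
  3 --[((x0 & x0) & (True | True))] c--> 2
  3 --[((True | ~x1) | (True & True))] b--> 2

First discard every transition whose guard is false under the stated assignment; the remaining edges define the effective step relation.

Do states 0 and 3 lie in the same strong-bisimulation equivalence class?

Answer: BISIMILAR

Working:
Refine partition for ~:
  round 0: {{0,1,2,3,4,5,6,7}}
  round 1: {{0,3},{1,4,5},{2,7},{6}}
  round 2: {{0,3},{1},{2,7},{4,5},{6}}
Fixed point at round 3; 5 class(es).
0∈{0,3}, 3∈{0,3}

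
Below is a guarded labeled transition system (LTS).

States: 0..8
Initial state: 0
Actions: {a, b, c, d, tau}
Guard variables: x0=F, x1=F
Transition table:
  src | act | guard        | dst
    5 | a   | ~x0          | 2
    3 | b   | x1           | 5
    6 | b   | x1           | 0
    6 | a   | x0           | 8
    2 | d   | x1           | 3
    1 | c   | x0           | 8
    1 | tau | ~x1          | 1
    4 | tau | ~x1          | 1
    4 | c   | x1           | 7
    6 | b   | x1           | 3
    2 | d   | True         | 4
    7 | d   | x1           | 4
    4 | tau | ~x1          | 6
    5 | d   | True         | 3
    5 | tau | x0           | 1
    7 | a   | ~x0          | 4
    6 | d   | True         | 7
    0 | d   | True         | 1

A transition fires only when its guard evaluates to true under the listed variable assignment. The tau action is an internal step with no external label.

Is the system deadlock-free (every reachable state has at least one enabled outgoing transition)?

Reachable = {0,1}
  0: d→1  [1 out]
  1: tau→1  [1 out]

Answer: DEADLOCK-FREE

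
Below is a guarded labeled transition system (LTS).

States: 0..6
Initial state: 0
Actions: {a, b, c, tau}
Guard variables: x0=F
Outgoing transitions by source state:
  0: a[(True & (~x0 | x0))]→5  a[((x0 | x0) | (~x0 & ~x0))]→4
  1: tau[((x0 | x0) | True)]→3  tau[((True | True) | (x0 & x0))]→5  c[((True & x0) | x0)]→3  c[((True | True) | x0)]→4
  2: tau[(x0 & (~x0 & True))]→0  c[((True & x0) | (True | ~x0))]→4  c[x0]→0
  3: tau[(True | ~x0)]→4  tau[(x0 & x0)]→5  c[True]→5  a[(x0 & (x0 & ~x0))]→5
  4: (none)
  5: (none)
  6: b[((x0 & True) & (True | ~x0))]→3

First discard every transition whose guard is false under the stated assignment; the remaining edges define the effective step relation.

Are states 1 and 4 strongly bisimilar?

Bisimulation quotient by refinement:
  π0 = {{0,1,2,3,4,5,6}}
  π1 = {{0},{1,3},{2},{4,5,6}}
  π2 = {{0},{1},{2},{3},{4,5,6}}
stable after 3 split(s): 5 block(s)
[1]={1}  [4]={4,5,6}

Answer: NOT BISIMILAR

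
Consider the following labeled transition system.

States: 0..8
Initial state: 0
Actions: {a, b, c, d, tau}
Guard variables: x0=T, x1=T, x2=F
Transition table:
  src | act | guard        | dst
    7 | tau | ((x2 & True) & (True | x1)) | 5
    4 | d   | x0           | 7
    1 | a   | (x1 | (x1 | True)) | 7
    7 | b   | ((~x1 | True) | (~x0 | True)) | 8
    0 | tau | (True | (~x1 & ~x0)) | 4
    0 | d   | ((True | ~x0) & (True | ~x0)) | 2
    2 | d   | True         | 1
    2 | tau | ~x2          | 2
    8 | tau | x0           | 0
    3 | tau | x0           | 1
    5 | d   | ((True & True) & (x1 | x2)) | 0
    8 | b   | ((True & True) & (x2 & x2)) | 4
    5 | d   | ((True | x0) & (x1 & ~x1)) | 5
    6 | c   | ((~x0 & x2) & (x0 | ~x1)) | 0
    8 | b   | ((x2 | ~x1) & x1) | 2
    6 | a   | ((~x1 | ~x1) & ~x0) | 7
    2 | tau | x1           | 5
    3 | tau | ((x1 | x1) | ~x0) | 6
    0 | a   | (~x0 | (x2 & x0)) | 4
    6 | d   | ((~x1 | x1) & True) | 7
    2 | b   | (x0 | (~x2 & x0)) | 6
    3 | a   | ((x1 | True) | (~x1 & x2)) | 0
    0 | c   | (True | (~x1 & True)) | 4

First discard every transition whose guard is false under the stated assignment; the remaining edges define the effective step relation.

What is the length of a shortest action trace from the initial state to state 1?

Answer: 2

Trace:
Layered search for 1:
  L0 = {0}
  L1 = {2,4}
  L2 = {1,5,6,7}
depth(1)=2, e.g. d·d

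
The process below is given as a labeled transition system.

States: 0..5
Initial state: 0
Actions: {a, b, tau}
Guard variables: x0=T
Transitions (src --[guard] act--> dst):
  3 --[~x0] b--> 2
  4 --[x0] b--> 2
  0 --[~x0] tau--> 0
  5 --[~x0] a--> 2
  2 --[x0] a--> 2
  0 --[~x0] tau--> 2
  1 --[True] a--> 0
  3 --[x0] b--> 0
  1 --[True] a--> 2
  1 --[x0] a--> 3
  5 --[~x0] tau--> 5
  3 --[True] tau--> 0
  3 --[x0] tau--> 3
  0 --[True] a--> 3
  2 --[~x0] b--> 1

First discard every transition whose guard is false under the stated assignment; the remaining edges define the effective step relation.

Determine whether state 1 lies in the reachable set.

After dropping false guards: 9 live edges.
L0 = {0}
L1 = {3}  now seen {0,3}
Reach set: {0,3}

Answer: UNREACHABLE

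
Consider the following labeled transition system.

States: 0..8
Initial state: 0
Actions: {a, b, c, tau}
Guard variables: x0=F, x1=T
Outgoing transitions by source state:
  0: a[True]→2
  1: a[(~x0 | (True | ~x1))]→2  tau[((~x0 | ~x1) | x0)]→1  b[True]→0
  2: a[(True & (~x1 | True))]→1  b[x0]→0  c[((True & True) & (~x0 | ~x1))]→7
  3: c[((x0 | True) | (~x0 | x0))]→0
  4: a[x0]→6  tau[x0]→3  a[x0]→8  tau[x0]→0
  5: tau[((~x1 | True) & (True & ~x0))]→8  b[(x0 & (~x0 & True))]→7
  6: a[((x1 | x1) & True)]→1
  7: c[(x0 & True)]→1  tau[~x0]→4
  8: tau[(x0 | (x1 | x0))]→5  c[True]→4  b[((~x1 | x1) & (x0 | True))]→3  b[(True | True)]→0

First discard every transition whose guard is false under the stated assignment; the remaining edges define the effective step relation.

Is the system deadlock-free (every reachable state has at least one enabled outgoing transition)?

Reachable = {0,1,2,4,7}
  0: a→2  [1 exit(s)]
  1: a→2  b→0  tau→1  [3 exit(s)]
  2: a→1  c→7  [2 exit(s)]
  4: ∅  [deadlock]
  7: tau→4  [1 exit(s)]
Path to 4: a·c·tau

Answer: DEADLOCK at state 4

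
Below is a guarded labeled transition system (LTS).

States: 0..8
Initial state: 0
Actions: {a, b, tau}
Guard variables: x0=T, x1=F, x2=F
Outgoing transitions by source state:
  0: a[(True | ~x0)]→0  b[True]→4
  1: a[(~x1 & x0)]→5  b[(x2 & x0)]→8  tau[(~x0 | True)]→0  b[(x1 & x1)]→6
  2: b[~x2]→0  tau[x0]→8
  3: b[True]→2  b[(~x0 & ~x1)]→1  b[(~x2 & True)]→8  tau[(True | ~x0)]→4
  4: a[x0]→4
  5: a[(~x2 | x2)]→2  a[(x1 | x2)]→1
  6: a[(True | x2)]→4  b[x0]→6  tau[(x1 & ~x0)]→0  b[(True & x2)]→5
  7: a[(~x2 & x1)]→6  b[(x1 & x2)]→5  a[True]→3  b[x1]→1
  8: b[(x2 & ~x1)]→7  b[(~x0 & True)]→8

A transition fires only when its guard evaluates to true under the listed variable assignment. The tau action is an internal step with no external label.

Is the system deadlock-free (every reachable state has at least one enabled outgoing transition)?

Reachable = {0,4}
  0: a→0  b→4  [deg 2]
  4: a→4  [deg 1]

Answer: DEADLOCK-FREE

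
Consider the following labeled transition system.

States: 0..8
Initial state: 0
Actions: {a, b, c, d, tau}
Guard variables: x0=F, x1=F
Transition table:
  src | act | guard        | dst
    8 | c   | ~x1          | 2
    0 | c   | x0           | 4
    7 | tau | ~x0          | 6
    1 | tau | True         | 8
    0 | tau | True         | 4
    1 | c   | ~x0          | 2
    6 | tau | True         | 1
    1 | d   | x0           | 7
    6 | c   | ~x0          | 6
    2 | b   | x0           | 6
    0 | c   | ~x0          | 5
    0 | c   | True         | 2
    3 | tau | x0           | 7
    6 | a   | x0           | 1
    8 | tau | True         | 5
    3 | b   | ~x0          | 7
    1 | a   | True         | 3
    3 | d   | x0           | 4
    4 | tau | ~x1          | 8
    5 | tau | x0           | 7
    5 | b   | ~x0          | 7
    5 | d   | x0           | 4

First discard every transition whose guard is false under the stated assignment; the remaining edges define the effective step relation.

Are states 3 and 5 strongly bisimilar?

Answer: BISIMILAR

Working:
Refine partition for ~:
  P[0] = {{0,1,2,3,4,5,6,7,8}}
  P[1] = {{0,6,8},{1},{2},{3,5},{4,7}}
  P[2] = {{0},{1},{2},{3,5},{4,7},{6},{8}}
  P[3] = {{0},{1},{2},{3,5},{4},{6},{7},{8}}
Fixed point at round 4; 8 class(es).
class of 3: {3,5}; class of 5: {3,5}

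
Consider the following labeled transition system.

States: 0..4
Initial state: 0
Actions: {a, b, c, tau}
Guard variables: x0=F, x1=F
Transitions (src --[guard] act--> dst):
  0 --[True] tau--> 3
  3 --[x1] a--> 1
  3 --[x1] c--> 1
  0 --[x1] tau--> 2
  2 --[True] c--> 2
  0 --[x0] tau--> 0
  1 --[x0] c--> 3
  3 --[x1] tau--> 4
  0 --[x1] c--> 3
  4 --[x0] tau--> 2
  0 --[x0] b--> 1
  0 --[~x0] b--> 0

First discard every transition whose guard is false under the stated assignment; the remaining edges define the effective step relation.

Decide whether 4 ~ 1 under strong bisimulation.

Answer: BISIMILAR

Trace:
Compute ~ classes (split until stable):
  round 0: {{0,1,2,3,4}}
  round 1: {{0},{1,3,4},{2}}
stable after 2 split(s): 3 block(s)
4∈{1,3,4}, 1∈{1,3,4}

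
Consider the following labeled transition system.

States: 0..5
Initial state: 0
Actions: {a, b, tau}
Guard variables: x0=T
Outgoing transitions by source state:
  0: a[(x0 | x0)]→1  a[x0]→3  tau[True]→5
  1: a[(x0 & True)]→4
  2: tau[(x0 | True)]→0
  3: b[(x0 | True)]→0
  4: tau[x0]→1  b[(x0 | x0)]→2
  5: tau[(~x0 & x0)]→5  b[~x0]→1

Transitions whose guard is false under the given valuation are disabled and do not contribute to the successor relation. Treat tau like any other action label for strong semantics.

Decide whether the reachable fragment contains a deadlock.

Reach set: {0,1,2,3,4,5}
  0: a→1  a→3  tau→5  [3 exit(s)]
  1: a→4  [1 exit(s)]
  2: tau→0  [1 exit(s)]
  3: b→0  [1 exit(s)]
  4: b→2  tau→1  [2 exit(s)]
  5: ∅  [deadlock]
trace reaching 5: tau

Answer: DEADLOCK at state 5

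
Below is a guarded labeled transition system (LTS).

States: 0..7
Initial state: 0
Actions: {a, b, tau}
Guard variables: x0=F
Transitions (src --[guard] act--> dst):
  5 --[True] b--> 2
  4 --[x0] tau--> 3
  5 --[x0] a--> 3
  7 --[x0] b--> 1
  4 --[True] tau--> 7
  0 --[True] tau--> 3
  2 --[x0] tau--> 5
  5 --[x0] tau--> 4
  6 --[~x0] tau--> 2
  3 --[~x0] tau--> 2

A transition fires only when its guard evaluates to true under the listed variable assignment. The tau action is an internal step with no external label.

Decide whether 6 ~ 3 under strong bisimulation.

Compute ~ classes (split until stable):
  round 0: {{0,1,2,3,4,5,6,7}}
  round 1: {{0,3,4,6},{1,2,7},{5}}
  round 2: {{0},{1,2,7},{3,4,6},{5}}
Fixed point at round 3; 4 class(es).
[6]={3,4,6}  [3]={3,4,6}

Answer: BISIMILAR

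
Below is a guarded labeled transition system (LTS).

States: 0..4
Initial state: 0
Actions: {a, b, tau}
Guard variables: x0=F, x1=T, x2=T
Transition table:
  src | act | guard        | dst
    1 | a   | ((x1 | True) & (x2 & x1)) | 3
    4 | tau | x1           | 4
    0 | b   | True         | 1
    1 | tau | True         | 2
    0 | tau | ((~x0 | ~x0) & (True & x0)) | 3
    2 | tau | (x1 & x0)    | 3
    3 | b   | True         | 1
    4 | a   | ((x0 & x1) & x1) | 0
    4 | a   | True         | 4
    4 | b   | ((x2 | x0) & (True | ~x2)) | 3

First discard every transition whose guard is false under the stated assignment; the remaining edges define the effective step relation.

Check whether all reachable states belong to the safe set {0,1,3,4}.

Safe = {0,1,3,4}
R = {0,1,2,3}
  0: ✓
  1: ✓
  2: VIOLATES
  3: ✓
reach 2 via b·tau — violates

Answer: INVARIANT VIOLATED at state 2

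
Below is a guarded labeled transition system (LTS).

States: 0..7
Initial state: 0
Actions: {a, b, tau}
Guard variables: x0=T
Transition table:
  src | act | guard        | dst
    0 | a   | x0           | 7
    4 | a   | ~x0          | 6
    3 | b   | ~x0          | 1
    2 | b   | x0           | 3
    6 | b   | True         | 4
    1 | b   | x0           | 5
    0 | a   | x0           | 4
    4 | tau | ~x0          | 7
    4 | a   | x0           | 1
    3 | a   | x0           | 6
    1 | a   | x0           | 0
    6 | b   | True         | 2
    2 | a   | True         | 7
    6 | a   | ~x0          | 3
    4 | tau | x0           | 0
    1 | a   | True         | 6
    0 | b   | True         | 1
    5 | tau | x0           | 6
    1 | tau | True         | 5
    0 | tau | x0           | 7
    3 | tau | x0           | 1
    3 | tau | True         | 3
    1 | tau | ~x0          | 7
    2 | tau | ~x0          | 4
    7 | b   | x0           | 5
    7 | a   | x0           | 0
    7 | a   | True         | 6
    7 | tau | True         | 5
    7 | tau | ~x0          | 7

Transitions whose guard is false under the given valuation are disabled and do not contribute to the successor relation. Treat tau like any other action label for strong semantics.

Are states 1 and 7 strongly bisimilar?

Answer: BISIMILAR

Trace:
Bisimulation quotient by refinement:
  P[0] = {{0,1,2,3,4,5,6,7}}
  P[1] = {{0,1,7},{2},{3,4},{5},{6}}
  P[2] = {{0},{1,7},{2},{3},{4},{5},{6}}
stable after 3 split(s): 7 block(s)
1∈{1,7}, 7∈{1,7}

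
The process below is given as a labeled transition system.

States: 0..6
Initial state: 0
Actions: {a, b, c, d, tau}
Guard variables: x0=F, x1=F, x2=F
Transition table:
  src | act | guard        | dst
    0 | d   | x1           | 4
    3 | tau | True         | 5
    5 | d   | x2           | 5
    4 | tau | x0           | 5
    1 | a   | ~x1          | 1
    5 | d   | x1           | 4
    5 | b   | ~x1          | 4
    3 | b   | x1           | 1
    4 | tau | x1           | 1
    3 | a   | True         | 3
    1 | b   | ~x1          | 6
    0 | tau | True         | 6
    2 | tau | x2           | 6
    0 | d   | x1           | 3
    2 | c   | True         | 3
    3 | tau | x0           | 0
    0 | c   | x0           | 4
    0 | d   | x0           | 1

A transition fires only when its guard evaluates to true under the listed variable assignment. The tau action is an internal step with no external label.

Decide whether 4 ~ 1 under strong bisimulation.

Compute ~ classes (split until stable):
  P[0] = {{0,1,2,3,4,5,6}}
  P[1] = {{0},{1},{2},{3},{4,6},{5}}
Fixed point at round 2; 6 class(es).
[4]={4,6}  [1]={1}

Answer: NOT BISIMILAR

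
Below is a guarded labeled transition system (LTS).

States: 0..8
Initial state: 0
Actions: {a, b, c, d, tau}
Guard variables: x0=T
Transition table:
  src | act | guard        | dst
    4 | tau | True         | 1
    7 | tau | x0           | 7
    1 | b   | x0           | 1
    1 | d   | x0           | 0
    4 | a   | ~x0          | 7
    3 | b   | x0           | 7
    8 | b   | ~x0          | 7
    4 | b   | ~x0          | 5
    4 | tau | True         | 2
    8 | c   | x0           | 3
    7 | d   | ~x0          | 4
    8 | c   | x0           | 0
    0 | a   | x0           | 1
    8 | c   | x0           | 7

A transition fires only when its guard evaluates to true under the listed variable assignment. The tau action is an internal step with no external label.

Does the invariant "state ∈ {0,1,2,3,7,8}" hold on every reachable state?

Answer: INVARIANT HOLDS

Trace:
Safe = {0,1,2,3,7,8}
Reachable = {0,1}
  0: ok
  1: ok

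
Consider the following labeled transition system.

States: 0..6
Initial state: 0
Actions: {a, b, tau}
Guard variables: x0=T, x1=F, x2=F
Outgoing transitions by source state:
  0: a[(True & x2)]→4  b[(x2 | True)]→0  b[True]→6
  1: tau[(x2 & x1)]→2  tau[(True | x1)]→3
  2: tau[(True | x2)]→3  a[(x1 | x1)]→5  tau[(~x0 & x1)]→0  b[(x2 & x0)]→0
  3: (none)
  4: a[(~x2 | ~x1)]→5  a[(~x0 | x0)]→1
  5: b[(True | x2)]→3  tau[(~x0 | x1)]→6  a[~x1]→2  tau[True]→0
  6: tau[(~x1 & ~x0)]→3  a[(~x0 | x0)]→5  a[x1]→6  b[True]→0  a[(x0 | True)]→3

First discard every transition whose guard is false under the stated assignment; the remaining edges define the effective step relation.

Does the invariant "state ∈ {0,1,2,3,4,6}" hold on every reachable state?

Answer: INVARIANT VIOLATED at state 5

Working:
Allowed set {0,1,2,3,4,6}
Reach set: {0,2,3,5,6}
  0: safe
  2: safe
  3: safe
  5: ✗ unsafe
  6: safe
counterexample path to 5: b·a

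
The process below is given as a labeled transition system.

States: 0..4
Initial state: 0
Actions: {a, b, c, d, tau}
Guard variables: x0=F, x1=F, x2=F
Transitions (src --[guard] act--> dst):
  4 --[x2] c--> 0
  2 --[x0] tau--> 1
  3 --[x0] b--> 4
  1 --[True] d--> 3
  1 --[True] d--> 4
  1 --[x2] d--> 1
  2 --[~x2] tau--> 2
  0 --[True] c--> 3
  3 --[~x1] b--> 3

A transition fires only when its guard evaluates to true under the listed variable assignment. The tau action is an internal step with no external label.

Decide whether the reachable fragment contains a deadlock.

Answer: DEADLOCK-FREE

Analysis:
Reach set: {0,3}
  0: c→3  [1 exit(s)]
  3: b→3  [1 exit(s)]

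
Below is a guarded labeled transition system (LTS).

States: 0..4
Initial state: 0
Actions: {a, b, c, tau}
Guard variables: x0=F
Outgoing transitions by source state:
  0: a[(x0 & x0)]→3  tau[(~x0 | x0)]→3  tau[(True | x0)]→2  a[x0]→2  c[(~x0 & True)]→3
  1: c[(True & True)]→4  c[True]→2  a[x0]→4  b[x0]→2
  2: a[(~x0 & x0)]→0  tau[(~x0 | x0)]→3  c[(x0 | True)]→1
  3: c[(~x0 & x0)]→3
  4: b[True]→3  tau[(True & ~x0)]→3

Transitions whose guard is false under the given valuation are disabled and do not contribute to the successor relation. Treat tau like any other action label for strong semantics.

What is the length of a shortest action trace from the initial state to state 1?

Answer: 2

Trace:
Layered search for 1:
  depth 0: {0}
  depth 1: {2,3}
  depth 2: {1}
depth(1)=2, e.g. tau·c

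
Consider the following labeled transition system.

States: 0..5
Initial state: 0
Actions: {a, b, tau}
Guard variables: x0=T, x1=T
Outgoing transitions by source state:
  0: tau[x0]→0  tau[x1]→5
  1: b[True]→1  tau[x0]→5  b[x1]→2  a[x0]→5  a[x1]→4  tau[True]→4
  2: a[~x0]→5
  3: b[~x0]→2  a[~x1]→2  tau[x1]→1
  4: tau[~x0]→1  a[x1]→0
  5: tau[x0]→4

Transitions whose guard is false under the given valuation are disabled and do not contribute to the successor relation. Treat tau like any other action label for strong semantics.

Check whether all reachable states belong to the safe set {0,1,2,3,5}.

Answer: INVARIANT VIOLATED at state 4

Analysis:
Safe = {0,1,2,3,5}
R = {0,4,5}
  0: safe
  4: outside
  5: safe
witness against invariant: tau·tau → 4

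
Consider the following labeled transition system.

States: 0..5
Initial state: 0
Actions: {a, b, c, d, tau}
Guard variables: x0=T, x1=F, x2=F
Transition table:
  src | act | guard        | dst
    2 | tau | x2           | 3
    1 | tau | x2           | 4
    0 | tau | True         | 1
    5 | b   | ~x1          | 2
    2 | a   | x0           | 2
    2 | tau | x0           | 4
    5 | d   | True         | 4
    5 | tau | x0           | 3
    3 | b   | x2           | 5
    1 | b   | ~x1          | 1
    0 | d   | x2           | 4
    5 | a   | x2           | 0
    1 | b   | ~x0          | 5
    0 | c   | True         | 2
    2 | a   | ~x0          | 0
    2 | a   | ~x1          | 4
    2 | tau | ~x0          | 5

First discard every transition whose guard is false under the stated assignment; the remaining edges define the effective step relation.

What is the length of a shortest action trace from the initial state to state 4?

BFS to 4:
  Layer 0: {0}
  Layer 1: {1,2}
  Layer 2: {4}
first hit 4 at d=2 via c·a

Answer: 2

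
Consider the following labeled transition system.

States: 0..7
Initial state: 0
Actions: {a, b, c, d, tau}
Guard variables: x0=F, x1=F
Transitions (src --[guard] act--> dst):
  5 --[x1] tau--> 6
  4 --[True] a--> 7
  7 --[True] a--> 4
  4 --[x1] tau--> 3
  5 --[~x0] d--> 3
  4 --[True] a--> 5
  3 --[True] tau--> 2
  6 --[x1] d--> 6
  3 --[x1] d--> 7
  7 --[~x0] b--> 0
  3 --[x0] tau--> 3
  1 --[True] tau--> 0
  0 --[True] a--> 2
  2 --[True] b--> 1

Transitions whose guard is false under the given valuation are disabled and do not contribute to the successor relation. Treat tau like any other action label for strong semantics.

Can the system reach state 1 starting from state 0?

Answer: REACHABLE

Working:
9 transition(s) survive guard evaluation.
L0 = {0}
L1 = {2}  now seen {0,2}
L2 = {1}  now seen {0,1,2}
R = {0,1,2}
Path to 1: a·b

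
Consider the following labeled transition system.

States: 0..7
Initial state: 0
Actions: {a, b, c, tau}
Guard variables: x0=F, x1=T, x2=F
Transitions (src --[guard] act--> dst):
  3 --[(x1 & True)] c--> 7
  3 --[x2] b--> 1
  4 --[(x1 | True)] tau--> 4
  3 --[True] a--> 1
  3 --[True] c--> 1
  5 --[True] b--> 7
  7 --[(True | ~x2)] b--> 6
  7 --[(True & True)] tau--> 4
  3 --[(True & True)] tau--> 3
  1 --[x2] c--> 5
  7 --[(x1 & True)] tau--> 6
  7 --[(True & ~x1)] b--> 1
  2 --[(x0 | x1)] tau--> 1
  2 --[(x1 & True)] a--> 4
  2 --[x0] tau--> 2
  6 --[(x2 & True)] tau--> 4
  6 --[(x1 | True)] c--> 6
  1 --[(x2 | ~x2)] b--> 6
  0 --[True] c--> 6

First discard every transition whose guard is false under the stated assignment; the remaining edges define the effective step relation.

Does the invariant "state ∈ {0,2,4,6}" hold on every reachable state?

Allowed set {0,2,4,6}
Reach set: {0,6}
  0: ok
  6: ok

Answer: INVARIANT HOLDS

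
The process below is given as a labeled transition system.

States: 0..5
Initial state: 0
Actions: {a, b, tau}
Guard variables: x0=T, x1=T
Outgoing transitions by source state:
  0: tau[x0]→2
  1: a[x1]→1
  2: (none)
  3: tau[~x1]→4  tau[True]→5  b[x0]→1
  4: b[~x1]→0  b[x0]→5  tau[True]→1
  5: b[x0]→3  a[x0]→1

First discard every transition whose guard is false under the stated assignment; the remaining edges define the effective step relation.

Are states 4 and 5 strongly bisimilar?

Compute ~ classes (split until stable):
  π0 = {{0,1,2,3,4,5}}
  π1 = {{0},{1},{2},{3,4},{5}}
  π2 = {{0},{1},{2},{3},{4},{5}}
stable after 3 split(s): 6 block(s)
class of 4: {4}; class of 5: {5}

Answer: NOT BISIMILAR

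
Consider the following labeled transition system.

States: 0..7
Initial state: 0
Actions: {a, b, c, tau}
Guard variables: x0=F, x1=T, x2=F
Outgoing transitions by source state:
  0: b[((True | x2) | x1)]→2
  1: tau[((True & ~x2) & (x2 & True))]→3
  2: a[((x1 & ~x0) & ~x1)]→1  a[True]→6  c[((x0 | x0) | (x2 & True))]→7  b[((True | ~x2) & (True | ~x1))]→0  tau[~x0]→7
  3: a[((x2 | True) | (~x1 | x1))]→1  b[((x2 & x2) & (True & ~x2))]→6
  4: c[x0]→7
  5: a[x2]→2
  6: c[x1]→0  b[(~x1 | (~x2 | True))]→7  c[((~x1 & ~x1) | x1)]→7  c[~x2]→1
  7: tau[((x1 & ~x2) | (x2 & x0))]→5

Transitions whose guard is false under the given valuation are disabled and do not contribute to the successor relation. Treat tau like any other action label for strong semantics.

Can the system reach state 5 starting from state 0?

Guard filter leaves 10 enabled edge(s).
Layer 0: {0}
Layer 1: {2}  total {0,2}
Layer 2: {6,7}  total {0,2,6,7}
Layer 3: {1,5}  total {0,1,2,5,6,7}
R = {0,1,2,5,6,7}
Path to 5: b·tau·tau

Answer: REACHABLE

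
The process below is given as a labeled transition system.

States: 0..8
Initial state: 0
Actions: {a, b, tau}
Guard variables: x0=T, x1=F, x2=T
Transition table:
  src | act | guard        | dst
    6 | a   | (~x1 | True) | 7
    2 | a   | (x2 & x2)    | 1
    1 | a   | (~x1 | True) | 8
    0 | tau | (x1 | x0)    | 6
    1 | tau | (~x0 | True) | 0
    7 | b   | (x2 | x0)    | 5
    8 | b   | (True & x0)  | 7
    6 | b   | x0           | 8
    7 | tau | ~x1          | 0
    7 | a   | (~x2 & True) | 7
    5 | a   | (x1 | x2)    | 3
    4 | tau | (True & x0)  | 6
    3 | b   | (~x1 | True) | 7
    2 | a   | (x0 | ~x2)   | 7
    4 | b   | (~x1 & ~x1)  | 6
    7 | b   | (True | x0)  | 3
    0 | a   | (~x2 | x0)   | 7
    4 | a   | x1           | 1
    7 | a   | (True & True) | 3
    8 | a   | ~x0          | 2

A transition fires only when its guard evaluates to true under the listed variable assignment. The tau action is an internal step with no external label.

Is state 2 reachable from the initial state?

Answer: UNREACHABLE

Analysis:
Guard filter leaves 17 enabled edge(s).
L0 = {0}
L1 = {6,7}  total {0,6,7}
L2 = {3,5,8}  total {0,3,5,6,7,8}
Reach set: {0,3,5,6,7,8}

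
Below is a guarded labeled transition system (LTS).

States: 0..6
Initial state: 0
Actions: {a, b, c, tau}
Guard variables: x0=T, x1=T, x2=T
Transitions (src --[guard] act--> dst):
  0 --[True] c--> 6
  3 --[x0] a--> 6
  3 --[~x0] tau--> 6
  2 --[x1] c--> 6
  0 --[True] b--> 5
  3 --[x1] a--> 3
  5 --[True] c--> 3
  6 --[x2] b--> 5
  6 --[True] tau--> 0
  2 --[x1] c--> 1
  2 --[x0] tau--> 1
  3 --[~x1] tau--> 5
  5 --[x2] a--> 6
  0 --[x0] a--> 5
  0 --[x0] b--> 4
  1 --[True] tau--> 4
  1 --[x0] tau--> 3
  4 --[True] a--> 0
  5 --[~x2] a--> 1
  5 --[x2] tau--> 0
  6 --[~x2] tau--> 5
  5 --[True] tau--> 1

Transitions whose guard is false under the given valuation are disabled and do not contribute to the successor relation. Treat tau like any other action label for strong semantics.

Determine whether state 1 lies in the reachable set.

18 transition(s) survive guard evaluation.
Layer 0: {0}
Layer 1: {4,5,6}  total {0,4,5,6}
Layer 2: {1,3}  total {0,1,3,4,5,6}
Reach set: {0,1,3,4,5,6}
Path to 1: b·tau

Answer: REACHABLE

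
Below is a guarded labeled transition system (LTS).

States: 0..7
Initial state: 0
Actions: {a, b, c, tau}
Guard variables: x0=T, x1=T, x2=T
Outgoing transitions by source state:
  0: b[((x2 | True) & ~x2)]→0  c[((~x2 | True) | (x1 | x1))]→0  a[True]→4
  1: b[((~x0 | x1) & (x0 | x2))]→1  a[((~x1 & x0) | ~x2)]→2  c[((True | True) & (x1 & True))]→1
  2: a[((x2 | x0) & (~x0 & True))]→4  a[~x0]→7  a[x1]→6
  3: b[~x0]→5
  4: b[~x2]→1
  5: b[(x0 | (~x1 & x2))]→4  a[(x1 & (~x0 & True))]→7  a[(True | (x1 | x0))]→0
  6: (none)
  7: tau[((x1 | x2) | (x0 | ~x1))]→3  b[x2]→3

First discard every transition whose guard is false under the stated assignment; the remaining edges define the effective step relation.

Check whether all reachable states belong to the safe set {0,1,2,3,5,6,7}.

Answer: INVARIANT VIOLATED at state 4

Trace:
Inv-set: {0,1,2,3,5,6,7}
Reach set: {0,4}
  0: safe
  4: outside
witness against invariant: a → 4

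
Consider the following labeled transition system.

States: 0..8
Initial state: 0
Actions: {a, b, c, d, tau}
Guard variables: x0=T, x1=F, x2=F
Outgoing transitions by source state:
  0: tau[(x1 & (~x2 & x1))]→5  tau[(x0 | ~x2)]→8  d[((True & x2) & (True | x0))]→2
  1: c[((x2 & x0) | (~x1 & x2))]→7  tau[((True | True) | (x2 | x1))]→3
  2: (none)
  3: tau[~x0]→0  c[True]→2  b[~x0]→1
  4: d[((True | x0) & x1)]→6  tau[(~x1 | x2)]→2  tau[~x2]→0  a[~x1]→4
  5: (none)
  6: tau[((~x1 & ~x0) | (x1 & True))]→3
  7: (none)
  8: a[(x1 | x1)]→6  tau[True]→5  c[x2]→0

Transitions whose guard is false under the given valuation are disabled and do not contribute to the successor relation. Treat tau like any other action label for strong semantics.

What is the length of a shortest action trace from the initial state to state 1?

Answer: UNREACHABLE

Analysis:
Breadth-first toward 1:
  Layer 0: {0}
  Layer 1: {8}
  Layer 2: {5}
1 never appears.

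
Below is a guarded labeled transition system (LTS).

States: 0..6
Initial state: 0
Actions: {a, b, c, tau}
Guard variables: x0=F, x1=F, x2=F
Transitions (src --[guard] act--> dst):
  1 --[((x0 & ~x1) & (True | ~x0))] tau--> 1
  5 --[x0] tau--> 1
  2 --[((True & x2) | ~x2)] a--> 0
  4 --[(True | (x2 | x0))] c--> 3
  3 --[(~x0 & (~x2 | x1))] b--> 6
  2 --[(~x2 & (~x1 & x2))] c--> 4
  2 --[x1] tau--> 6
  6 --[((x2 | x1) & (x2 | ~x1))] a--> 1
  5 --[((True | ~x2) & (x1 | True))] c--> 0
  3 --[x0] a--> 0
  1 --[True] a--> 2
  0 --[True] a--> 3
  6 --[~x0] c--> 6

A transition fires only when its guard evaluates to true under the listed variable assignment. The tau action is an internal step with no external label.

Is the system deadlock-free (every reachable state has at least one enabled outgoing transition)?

Answer: DEADLOCK-FREE

Analysis:
Reachable = {0,3,6}
  0: a→3  [deg 1]
  3: b→6  [deg 1]
  6: c→6  [deg 1]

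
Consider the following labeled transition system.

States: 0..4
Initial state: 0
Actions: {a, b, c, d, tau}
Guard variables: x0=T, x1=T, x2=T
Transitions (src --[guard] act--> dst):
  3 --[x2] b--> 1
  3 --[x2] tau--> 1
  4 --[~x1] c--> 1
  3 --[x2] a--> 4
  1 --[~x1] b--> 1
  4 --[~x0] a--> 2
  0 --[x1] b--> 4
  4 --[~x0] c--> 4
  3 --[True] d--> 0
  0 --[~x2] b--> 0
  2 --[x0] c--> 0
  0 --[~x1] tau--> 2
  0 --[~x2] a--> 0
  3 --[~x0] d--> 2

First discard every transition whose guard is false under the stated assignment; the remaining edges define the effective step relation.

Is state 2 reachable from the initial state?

After dropping false guards: 6 live edges.
L0 = {0}
L1 = {4}  now seen {0,4}
R = {0,4}

Answer: UNREACHABLE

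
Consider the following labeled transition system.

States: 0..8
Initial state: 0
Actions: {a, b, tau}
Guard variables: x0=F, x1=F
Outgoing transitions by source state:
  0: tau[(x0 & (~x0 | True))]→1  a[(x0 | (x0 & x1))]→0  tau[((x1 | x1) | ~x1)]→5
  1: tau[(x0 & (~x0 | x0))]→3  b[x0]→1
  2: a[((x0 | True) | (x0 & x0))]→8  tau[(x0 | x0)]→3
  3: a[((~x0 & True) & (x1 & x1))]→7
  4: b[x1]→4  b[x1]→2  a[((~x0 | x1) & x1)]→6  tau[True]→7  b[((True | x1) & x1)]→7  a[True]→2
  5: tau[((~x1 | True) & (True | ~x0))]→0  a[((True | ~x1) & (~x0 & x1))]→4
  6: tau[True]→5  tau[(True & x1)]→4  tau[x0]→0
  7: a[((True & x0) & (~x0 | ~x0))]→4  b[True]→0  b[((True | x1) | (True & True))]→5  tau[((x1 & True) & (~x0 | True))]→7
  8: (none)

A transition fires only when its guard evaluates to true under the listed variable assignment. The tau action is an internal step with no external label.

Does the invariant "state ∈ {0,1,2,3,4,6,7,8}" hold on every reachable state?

Inv-set: {0,1,2,3,4,6,7,8}
Reach set: {0,5}
  0: safe
  5: outside
counterexample path to 5: tau

Answer: INVARIANT VIOLATED at state 5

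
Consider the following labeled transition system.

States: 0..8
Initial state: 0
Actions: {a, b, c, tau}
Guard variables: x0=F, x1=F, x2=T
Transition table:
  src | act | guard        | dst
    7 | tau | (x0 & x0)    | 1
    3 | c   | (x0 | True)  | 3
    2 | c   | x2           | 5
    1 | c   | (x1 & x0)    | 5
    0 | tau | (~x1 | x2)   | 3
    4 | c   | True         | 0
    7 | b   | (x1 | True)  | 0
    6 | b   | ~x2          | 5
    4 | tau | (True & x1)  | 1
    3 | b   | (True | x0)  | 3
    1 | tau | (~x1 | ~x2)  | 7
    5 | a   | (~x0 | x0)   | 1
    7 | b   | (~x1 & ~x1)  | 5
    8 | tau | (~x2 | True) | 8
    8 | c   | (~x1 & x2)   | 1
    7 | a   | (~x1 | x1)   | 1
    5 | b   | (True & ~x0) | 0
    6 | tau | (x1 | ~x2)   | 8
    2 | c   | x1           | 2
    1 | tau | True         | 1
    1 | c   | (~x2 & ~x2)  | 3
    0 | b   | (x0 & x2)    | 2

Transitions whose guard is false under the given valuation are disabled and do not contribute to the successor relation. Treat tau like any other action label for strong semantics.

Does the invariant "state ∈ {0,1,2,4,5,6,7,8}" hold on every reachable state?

Answer: INVARIANT VIOLATED at state 3

Analysis:
Allowed set {0,1,2,4,5,6,7,8}
Reach set: {0,3}
  0: ✓
  3: outside
reach 3 via tau — violates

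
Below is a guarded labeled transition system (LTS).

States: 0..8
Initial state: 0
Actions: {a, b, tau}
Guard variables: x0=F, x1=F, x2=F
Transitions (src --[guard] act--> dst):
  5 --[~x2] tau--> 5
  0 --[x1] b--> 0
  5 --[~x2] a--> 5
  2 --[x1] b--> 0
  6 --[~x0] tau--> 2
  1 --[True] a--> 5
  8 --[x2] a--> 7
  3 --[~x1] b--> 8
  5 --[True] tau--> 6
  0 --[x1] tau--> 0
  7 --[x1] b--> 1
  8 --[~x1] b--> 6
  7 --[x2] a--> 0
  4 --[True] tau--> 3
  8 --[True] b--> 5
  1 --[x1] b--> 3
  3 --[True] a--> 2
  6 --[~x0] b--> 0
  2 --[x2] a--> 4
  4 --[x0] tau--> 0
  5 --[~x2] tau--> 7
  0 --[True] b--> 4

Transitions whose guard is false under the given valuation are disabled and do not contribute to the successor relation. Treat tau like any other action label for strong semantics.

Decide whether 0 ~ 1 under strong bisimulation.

Answer: NOT BISIMILAR

Working:
Refine partition for ~:
  P[0] = {{0,1,2,3,4,5,6,7,8}}
  P[1] = {{0,8},{1},{2,7},{3},{4},{5},{6}}
  P[2] = {{0},{1},{2,7},{3},{4},{5},{6},{8}}
8 equivalence class(es) (converged in 3)
0∈{0}, 1∈{1}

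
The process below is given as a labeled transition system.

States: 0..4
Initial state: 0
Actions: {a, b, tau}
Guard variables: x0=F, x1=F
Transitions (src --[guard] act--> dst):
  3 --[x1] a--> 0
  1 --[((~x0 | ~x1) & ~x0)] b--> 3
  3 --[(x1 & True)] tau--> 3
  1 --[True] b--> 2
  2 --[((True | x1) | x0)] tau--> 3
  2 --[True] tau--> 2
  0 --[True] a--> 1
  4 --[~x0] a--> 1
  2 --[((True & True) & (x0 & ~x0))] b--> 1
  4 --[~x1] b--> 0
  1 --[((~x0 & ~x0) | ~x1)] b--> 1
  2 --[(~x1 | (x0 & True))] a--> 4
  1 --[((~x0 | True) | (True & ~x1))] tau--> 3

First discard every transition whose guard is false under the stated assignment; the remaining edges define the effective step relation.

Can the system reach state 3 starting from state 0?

Guard filter leaves 10 enabled edge(s).
Layer 0: {0}
Layer 1: {1}  total {0,1}
Layer 2: {2,3}  total {0,1,2,3}
Layer 3: {4}  total {0,1,2,3,4}
Reachable = {0,1,2,3,4}
witness 3: a·b

Answer: REACHABLE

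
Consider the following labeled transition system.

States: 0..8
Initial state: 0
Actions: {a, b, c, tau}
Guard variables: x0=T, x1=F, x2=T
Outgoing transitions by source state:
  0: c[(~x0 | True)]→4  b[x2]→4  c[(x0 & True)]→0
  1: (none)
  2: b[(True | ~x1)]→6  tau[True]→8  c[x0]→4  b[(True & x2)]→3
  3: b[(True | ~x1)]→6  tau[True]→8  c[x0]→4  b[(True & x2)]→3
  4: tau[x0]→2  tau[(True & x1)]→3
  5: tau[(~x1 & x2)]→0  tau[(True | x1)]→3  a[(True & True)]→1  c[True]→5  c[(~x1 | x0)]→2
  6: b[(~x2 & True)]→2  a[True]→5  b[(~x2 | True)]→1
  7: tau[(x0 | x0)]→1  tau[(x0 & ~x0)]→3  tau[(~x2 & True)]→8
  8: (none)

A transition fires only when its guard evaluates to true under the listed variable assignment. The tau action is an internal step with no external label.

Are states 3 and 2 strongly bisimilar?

Compute ~ classes (split until stable):
  P[0] = {{0,1,2,3,4,5,6,7,8}}
  P[1] = {{0},{1,8},{2,3},{4,7},{5},{6}}
  P[2] = {{0},{1,8},{2,3},{4},{5},{6},{7}}
7 equivalence class(es) (converged in 3)
[3]={2,3}  [2]={2,3}

Answer: BISIMILAR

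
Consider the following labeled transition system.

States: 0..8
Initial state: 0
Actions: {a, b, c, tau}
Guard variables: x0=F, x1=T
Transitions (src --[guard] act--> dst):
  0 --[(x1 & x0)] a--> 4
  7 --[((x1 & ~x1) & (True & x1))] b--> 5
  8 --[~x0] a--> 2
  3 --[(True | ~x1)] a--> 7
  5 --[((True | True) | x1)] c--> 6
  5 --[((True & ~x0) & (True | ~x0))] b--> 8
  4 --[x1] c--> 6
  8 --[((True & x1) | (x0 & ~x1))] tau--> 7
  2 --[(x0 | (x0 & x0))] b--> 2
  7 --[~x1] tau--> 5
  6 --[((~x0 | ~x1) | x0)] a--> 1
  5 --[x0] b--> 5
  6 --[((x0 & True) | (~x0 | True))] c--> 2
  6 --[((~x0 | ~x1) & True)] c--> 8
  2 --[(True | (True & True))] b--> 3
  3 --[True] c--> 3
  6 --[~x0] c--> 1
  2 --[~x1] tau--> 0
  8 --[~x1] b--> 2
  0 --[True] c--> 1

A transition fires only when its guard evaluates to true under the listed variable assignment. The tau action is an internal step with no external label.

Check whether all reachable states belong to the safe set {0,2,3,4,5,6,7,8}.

Safe = {0,2,3,4,5,6,7,8}
Reachable = {0,1}
  0: ok
  1: VIOLATES
counterexample path to 1: c

Answer: INVARIANT VIOLATED at state 1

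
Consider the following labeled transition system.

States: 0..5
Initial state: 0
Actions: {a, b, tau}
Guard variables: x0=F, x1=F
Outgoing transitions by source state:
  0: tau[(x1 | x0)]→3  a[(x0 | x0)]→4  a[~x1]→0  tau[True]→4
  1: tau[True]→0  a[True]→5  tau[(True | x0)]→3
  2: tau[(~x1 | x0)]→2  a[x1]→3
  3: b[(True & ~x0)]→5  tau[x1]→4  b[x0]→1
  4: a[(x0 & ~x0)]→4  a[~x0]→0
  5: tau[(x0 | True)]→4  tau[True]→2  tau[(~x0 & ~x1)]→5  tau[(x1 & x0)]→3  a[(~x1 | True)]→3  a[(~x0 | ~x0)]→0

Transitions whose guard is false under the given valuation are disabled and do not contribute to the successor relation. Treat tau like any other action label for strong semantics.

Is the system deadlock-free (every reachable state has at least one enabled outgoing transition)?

Answer: DEADLOCK-FREE

Analysis:
R = {0,4}
  0: a→0  tau→4  [2 exit(s)]
  4: a→0  [1 exit(s)]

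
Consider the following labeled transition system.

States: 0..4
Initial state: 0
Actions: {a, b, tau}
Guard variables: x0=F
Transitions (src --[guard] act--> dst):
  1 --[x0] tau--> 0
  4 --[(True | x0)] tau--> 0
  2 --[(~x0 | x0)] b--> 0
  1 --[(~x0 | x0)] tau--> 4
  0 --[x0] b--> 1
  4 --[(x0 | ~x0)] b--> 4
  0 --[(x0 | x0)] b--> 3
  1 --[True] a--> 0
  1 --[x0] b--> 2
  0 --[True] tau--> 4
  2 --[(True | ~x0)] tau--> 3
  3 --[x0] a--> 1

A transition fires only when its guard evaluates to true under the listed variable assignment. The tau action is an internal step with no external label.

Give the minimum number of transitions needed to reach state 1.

BFS to 1:
  depth 0: {0}
  depth 1: {4}
1 never appears.

Answer: UNREACHABLE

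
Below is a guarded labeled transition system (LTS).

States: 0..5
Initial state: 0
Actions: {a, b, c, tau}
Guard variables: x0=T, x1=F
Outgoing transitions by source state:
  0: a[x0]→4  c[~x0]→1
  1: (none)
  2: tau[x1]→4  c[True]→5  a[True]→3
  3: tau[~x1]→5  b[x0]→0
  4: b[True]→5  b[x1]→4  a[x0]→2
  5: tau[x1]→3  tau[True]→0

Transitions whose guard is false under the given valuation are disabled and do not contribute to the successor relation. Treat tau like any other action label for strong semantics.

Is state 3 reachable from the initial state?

After dropping false guards: 8 live edges.
L0 = {0}
L1 = {4}  cumulative {0,4}
L2 = {2,5}  cumulative {0,2,4,5}
L3 = {3}  cumulative {0,2,3,4,5}
Reachable = {0,2,3,4,5}
Path to 3: a·a·a

Answer: REACHABLE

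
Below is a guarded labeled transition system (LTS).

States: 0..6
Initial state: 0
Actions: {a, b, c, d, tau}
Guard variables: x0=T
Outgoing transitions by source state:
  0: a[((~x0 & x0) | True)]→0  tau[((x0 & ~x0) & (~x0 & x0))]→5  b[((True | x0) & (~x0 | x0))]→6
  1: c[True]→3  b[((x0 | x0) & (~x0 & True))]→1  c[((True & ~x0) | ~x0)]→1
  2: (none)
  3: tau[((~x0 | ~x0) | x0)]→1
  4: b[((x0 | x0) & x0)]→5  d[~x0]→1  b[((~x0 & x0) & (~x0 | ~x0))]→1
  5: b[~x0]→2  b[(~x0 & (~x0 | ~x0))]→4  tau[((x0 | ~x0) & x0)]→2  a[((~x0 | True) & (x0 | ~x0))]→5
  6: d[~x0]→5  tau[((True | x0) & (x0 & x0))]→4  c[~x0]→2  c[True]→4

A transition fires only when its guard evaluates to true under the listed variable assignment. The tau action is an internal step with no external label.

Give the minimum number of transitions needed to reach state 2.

BFS to 2:
  L0 = {0}
  L1 = {6}
  L2 = {4}
  L3 = {5}
  L4 = {2}
depth(2)=4, e.g. b·c·b·tau

Answer: 4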